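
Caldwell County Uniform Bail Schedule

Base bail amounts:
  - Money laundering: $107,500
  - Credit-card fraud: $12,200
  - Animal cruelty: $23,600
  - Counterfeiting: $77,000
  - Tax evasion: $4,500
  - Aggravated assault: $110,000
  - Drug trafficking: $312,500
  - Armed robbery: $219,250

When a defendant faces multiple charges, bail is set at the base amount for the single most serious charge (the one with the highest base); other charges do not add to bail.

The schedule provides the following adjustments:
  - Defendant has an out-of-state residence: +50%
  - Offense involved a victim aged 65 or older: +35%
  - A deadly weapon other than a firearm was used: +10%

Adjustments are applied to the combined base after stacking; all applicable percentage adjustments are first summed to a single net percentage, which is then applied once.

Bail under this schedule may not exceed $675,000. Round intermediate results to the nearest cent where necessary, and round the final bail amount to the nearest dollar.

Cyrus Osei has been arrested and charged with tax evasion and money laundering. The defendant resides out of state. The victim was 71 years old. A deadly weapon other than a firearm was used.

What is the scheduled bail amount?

Base amounts from the schedule: tax evasion $4,500; money laundering $107,500.
Stacking rule: use the highest base only. Highest is money laundering at $107,500. Combined base = $107,500.
Net percentage adjustment: +50% +35% +10% = +95%. $107,500 × 1.95 = $209,625.
$209,625 is within the $675,000 maximum.

$209,625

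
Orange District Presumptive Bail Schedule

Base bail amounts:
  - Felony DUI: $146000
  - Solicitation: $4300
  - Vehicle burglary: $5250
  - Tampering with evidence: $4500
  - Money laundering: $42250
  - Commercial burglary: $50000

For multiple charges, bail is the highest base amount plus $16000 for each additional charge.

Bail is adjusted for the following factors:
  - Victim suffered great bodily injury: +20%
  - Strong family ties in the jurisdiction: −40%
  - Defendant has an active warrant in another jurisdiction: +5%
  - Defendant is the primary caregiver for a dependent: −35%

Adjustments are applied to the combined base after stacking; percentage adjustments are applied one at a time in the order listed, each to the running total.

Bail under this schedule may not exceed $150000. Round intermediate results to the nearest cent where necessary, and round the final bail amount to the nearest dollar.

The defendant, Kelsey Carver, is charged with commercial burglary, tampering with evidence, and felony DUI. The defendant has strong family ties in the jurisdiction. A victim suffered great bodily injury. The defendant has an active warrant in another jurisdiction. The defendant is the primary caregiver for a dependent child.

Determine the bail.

Base amounts from the schedule: commercial burglary $50000; tampering with evidence $4500; felony DUI $146000.
Stacking rule: highest base plus $16000 per additional charge. Highest is felony DUI at $146000; 2 additional charges → +$32000. Combined base = $178000.
Victim suffered great bodily injury (+20%): $178000 × 1.2 = $213600.
Strong family ties in the jurisdiction (−40%): $213600 × 0.6 = $128160.
Defendant has an active warrant in another jurisdiction (+5%): $128160 × 1.05 = $134568.
Defendant is the primary caregiver for a dependent (−35%): $134568 × 0.65 = $87469.20.
$87469.20 is within the $150000 maximum.
Rounded to the nearest dollar: $87469.

$87469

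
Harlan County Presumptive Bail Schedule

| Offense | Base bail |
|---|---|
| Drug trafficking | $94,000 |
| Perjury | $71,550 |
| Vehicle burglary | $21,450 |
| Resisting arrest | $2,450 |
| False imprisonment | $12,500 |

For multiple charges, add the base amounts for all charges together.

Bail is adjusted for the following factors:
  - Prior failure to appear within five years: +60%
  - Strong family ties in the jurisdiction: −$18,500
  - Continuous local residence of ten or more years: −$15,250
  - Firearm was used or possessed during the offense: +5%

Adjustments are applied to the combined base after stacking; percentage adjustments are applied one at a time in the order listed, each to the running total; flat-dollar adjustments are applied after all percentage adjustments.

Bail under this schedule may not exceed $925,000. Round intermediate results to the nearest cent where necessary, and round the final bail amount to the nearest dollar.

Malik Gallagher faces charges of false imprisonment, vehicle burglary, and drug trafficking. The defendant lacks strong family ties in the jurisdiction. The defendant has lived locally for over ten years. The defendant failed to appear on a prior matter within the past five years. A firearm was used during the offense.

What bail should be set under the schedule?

$199,706

Base amounts from the schedule: false imprisonment $12,500; vehicle burglary $21,450; drug trafficking $94,000.
Stacking rule: sum of all bases. $12,500 + $21,450 + $94,000 = $127,950.
Prior failure to appear within five years (+60%): $127,950 × 1.6 = $204,720.
Firearm was used or possessed during the offense (+5%): $204,720 × 1.05 = $214,956.
Continuous local residence of ten or more years (−$15,250 flat): $214,956 − $15,250 = $199,706.
$199,706 is within the $925,000 maximum.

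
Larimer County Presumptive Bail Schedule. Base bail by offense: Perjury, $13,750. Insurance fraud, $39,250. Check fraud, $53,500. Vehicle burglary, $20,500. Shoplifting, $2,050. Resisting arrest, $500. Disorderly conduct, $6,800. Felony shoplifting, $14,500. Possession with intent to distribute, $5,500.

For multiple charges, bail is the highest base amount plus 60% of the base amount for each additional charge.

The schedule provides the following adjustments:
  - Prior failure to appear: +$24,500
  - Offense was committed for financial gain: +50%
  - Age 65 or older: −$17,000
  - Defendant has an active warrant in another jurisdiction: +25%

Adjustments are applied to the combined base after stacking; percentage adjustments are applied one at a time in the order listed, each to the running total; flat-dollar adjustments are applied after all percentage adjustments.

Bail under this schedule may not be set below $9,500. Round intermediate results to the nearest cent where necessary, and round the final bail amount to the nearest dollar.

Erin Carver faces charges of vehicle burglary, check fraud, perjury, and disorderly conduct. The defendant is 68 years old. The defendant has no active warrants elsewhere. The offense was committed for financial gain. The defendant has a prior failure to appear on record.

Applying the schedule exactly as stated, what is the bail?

$124,695

Base amounts from the schedule: vehicle burglary $20,500; check fraud $53,500; perjury $13,750; disorderly conduct $6,800.
Stacking rule: highest base plus 60% of each additional charge. Highest is check fraud at $53,500. Additional: $20,500 × 60% = $12,300; $13,750 × 60% = $8,250; $6,800 × 60% = $4,080. Combined base = $53,500 + $24,630 = $78,130.
Offense was committed for financial gain (+50%): $78,130 × 1.5 = $117,195.
Prior failure to appear (+$24,500 flat): $117,195 + $24,500 = $141,695.
Age 65 or older (−$17,000 flat): $141,695 − $17,000 = $124,695.
$124,695 is at or above the $9,500 minimum.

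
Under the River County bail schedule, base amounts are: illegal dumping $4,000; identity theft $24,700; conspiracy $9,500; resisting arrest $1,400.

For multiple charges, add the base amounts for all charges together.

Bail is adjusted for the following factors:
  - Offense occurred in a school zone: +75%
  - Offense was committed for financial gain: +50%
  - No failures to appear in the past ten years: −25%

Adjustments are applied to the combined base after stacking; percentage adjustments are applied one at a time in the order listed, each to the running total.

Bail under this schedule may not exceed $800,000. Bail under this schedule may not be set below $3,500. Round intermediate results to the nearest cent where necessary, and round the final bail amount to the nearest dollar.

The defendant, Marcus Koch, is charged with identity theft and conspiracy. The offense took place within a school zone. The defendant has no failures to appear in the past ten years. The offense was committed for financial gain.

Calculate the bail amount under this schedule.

Base amounts from the schedule: identity theft $24,700; conspiracy $9,500.
Stacking rule: sum of all bases. $24,700 + $9,500 = $34,200.
Offense occurred in a school zone (+75%): $34,200 × 1.75 = $59,850.
Offense was committed for financial gain (+50%): $59,850 × 1.5 = $89,775.
No failures to appear in the past ten years (−25%): $89,775 × 0.75 = $67,331.25.
$67,331.25 is within the $800,000 maximum.
$67,331.25 is at or above the $3,500 minimum.
Rounded to the nearest dollar: $67,331.

$67,331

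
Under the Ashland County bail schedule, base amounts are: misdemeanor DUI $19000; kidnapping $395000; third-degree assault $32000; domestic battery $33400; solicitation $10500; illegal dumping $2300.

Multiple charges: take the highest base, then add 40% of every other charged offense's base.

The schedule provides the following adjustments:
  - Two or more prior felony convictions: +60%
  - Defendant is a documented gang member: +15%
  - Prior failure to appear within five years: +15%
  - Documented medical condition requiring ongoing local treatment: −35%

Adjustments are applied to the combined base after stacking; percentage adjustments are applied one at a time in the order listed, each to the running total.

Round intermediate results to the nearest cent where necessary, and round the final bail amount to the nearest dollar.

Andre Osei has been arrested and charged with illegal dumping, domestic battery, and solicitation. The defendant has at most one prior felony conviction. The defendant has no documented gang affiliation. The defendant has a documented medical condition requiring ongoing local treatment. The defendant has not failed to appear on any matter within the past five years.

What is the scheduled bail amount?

Base amounts from the schedule: illegal dumping $2300; domestic battery $33400; solicitation $10500.
Stacking rule: highest base plus 40% of each additional charge. Highest is domestic battery at $33400. Additional: $2300 × 40% = $920; $10500 × 40% = $4200. Combined base = $33400 + $5120 = $38520.
Documented medical condition requiring ongoing local treatment (−35%): $38520 × 0.65 = $25038.

$25038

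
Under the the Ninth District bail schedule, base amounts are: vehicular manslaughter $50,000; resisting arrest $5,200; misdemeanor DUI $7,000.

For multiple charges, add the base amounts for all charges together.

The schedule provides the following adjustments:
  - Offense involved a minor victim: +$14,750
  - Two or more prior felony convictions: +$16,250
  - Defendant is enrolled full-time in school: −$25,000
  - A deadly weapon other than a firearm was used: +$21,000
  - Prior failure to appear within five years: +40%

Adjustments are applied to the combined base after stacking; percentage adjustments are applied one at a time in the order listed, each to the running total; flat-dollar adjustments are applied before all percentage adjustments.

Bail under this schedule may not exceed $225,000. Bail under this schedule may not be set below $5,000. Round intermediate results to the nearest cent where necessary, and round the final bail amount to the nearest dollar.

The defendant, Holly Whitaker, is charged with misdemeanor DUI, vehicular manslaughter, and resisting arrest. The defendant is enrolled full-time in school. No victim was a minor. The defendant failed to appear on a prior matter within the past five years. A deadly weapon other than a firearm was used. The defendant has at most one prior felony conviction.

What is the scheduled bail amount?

Base amounts from the schedule: misdemeanor DUI $7,000; vehicular manslaughter $50,000; resisting arrest $5,200.
Stacking rule: sum of all bases. $7,000 + $50,000 + $5,200 = $62,200.
Defendant is enrolled full-time in school (−$25,000 flat): $62,200 − $25,000 = $37,200.
A deadly weapon other than a firearm was used (+$21,000 flat): $37,200 + $21,000 = $58,200.
Prior failure to appear within five years (+40%): $58,200 × 1.4 = $81,480.
$81,480 is within the $225,000 maximum.
$81,480 is at or above the $5,000 minimum.

$81,480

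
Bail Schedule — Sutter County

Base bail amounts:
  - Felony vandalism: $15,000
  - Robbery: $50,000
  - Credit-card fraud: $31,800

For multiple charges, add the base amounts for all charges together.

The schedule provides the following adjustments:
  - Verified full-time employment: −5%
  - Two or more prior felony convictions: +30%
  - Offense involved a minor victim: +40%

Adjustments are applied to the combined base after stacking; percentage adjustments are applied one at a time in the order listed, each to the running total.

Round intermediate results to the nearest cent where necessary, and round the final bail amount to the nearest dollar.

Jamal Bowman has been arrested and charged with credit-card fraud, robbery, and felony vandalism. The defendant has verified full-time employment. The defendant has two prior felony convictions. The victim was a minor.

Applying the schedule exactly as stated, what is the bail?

$167,367

Base amounts from the schedule: credit-card fraud $31,800; robbery $50,000; felony vandalism $15,000.
Stacking rule: sum of all bases. $31,800 + $50,000 + $15,000 = $96,800.
Verified full-time employment (−5%): $96,800 × 0.95 = $91,960.
Two or more prior felony convictions (+30%): $91,960 × 1.3 = $119,548.
Offense involved a minor victim (+40%): $119,548 × 1.4 = $167,367.20.
Rounded to the nearest dollar: $167,367.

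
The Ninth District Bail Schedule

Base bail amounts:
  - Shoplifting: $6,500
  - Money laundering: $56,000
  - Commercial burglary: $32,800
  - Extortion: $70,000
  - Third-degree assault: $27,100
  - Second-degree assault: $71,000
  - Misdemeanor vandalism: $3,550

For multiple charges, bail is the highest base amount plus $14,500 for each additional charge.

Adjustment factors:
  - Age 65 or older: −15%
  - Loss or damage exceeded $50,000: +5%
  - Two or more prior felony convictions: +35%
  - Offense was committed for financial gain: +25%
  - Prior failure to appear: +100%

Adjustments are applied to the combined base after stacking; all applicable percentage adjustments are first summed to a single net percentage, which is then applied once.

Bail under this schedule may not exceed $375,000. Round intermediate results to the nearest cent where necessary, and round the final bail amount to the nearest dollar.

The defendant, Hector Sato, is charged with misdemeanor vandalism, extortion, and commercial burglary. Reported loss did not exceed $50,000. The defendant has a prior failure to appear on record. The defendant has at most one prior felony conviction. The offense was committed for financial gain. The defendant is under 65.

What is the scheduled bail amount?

Base amounts from the schedule: misdemeanor vandalism $3,550; extortion $70,000; commercial burglary $32,800.
Stacking rule: highest base plus $14,500 per additional charge. Highest is extortion at $70,000; 2 additional charges → +$29,000. Combined base = $99,000.
Net percentage adjustment: +25% +100% = +125%. $99,000 × 2.25 = $222,750.
$222,750 is within the $375,000 maximum.

$222,750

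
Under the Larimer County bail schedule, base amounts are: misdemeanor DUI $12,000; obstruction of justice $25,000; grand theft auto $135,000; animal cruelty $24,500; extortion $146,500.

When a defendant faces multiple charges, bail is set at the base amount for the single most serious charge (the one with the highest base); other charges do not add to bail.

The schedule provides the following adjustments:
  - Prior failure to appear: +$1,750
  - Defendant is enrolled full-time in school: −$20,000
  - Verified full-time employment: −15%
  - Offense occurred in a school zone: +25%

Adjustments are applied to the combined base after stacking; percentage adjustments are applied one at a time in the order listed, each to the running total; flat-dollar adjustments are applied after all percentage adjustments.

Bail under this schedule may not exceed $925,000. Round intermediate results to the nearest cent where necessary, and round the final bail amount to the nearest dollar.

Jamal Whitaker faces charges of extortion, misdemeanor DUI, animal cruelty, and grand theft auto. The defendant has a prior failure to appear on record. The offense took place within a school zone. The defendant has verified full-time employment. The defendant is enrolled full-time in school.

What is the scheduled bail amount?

$137,406

Base amounts from the schedule: extortion $146,500; misdemeanor DUI $12,000; animal cruelty $24,500; grand theft auto $135,000.
Stacking rule: use the highest base only. Highest is extortion at $146,500. Combined base = $146,500.
Verified full-time employment (−15%): $146,500 × 0.85 = $124,525.
Offense occurred in a school zone (+25%): $124,525 × 1.25 = $155,656.25.
Prior failure to appear (+$1,750 flat): $155,656.25 + $1,750 = $157,406.25.
Defendant is enrolled full-time in school (−$20,000 flat): $157,406.25 − $20,000 = $137,406.25.
$137,406.25 is within the $925,000 maximum.
Rounded to the nearest dollar: $137,406.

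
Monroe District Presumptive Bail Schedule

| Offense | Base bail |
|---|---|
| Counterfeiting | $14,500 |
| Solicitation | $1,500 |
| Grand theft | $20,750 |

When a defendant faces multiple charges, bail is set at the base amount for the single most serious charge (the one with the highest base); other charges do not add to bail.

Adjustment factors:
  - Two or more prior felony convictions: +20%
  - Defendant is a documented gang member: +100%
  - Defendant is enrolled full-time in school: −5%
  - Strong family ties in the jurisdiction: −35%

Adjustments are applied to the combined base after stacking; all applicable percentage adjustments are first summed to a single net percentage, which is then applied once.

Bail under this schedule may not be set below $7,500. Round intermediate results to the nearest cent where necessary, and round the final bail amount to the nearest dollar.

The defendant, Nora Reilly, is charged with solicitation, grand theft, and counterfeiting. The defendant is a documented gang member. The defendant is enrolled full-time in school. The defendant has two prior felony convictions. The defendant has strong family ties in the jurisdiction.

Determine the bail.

$37,350

Base amounts from the schedule: solicitation $1,500; grand theft $20,750; counterfeiting $14,500.
Stacking rule: use the highest base only. Highest is grand theft at $20,750. Combined base = $20,750.
Net percentage adjustment: +20% +100% −5% −35% = +80%. $20,750 × 1.8 = $37,350.
$37,350 is at or above the $7,500 minimum.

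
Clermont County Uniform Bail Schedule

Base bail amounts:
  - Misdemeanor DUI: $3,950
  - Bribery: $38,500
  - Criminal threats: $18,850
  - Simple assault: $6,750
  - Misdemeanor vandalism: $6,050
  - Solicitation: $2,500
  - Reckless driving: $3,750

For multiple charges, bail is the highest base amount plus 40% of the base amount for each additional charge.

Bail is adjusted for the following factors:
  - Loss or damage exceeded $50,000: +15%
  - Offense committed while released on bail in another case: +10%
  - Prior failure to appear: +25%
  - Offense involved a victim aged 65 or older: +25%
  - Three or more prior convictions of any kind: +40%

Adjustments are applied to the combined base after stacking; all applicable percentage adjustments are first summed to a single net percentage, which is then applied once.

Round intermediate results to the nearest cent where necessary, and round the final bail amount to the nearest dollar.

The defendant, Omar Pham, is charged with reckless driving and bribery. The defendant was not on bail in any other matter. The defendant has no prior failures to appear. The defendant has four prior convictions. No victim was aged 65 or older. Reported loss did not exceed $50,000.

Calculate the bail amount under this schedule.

Base amounts from the schedule: reckless driving $3,750; bribery $38,500.
Stacking rule: highest base plus 40% of each additional charge. Highest is bribery at $38,500. Additional: $3,750 × 40% = $1,500. Combined base = $38,500 + $1,500 = $40,000.
Three or more prior convictions of any kind (+40%): $40,000 × 1.4 = $56,000.

$56,000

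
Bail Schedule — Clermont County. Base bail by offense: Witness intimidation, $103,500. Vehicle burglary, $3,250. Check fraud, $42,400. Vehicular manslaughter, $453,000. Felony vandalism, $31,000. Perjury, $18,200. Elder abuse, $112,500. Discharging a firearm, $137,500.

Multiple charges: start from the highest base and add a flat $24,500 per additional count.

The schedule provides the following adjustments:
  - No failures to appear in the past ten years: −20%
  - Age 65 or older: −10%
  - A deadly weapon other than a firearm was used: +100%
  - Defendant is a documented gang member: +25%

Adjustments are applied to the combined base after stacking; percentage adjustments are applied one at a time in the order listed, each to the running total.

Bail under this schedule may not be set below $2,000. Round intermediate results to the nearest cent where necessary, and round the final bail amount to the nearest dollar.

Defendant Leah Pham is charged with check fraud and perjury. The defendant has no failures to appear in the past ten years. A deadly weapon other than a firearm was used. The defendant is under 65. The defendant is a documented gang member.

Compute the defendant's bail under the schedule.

Base amounts from the schedule: check fraud $42,400; perjury $18,200.
Stacking rule: highest base plus $24,500 per additional charge. Highest is check fraud at $42,400; 1 additional charge → +$24,500. Combined base = $66,900.
No failures to appear in the past ten years (−20%): $66,900 × 0.8 = $53,520.
A deadly weapon other than a firearm was used (+100%): $53,520 × 2 = $107,040.
Defendant is a documented gang member (+25%): $107,040 × 1.25 = $133,800.
$133,800 is at or above the $2,000 minimum.

$133,800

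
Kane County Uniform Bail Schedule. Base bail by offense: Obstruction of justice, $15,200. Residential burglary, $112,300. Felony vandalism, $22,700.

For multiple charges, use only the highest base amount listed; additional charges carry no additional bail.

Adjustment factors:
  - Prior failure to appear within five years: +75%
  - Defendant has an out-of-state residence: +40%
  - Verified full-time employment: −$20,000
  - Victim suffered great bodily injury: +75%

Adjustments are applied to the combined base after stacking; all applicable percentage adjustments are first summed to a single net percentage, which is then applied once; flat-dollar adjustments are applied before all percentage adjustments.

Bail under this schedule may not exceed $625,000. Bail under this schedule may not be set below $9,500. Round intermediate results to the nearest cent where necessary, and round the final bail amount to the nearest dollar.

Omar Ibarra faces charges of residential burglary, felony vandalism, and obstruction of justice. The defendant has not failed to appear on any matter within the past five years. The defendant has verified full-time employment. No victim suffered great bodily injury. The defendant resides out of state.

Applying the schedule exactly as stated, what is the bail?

$129,220

Base amounts from the schedule: residential burglary $112,300; felony vandalism $22,700; obstruction of justice $15,200.
Stacking rule: use the highest base only. Highest is residential burglary at $112,300. Combined base = $112,300.
Verified full-time employment (−$20,000 flat): $112,300 − $20,000 = $92,300.
Defendant has an out-of-state residence (+40%): $92,300 × 1.4 = $129,220.
$129,220 is within the $625,000 maximum.
$129,220 is at or above the $9,500 minimum.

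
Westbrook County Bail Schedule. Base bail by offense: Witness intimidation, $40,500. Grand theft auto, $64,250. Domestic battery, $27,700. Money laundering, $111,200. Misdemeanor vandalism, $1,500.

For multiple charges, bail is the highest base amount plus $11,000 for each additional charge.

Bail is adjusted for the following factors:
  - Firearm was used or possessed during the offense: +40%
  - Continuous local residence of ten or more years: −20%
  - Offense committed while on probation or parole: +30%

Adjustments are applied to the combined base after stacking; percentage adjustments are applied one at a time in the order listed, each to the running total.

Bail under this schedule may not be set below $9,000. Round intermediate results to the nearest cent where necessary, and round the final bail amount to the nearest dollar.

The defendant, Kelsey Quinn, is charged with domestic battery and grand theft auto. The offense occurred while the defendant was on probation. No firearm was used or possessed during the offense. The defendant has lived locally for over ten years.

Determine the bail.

$78,260

Base amounts from the schedule: domestic battery $27,700; grand theft auto $64,250.
Stacking rule: highest base plus $11,000 per additional charge. Highest is grand theft auto at $64,250; 1 additional charge → +$11,000. Combined base = $75,250.
Continuous local residence of ten or more years (−20%): $75,250 × 0.8 = $60,200.
Offense committed while on probation or parole (+30%): $60,200 × 1.3 = $78,260.
$78,260 is at or above the $9,000 minimum.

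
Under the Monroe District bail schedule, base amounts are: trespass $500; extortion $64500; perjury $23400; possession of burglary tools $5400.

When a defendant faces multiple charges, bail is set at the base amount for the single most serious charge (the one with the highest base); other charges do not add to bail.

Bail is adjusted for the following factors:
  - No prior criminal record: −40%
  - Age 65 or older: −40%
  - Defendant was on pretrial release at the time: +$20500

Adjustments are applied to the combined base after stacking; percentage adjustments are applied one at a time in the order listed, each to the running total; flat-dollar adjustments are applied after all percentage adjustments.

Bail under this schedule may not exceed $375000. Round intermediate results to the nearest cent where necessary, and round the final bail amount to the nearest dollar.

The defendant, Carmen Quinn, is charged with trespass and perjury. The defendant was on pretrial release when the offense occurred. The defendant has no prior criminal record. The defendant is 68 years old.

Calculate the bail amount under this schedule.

Base amounts from the schedule: trespass $500; perjury $23400.
Stacking rule: use the highest base only. Highest is perjury at $23400. Combined base = $23400.
No prior criminal record (−40%): $23400 × 0.6 = $14040.
Age 65 or older (−40%): $14040 × 0.6 = $8424.
Defendant was on pretrial release at the time (+$20500 flat): $8424 + $20500 = $28924.
$28924 is within the $375000 maximum.

$28924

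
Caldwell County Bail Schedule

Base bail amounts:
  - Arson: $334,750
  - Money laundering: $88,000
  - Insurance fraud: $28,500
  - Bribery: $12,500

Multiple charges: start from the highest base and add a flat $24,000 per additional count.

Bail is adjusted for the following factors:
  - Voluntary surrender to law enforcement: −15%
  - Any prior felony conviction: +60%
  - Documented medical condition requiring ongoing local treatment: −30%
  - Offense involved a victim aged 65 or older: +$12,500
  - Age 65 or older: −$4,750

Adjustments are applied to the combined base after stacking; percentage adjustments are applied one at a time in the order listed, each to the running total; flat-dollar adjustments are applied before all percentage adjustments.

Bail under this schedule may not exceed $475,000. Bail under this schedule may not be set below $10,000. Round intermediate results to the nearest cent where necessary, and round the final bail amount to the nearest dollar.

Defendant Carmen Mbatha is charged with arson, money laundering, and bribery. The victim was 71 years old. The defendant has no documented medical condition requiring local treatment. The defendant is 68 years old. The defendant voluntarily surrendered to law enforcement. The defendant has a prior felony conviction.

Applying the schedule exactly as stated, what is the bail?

Base amounts from the schedule: arson $334,750; money laundering $88,000; bribery $12,500.
Stacking rule: highest base plus $24,000 per additional charge. Highest is arson at $334,750; 2 additional charges → +$48,000. Combined base = $382,750.
Offense involved a victim aged 65 or older (+$12,500 flat): $382,750 + $12,500 = $395,250.
Age 65 or older (−$4,750 flat): $395,250 − $4,750 = $390,500.
Voluntary surrender to law enforcement (−15%): $390,500 × 0.85 = $331,925.
Any prior felony conviction (+60%): $331,925 × 1.6 = $531,080.
Result $531,080 exceeds the maximum of $475,000; bail is capped at $475,000.
$475,000 is at or above the $10,000 minimum.

$475,000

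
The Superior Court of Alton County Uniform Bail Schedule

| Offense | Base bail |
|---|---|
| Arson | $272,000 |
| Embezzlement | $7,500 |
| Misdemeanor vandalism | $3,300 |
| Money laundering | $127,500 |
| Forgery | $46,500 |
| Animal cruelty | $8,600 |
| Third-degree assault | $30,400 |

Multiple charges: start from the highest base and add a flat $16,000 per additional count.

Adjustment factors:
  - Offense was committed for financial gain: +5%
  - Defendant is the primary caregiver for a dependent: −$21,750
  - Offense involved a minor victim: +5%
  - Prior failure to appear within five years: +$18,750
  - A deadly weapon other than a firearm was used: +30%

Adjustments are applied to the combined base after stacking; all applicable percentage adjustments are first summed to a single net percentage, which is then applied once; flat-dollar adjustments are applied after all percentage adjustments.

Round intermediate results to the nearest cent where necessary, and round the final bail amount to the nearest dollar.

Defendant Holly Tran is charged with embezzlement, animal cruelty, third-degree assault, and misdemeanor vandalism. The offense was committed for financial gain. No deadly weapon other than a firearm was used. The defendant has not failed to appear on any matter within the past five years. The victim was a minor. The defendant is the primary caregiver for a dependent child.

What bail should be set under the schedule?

Base amounts from the schedule: embezzlement $7,500; animal cruelty $8,600; third-degree assault $30,400; misdemeanor vandalism $3,300.
Stacking rule: highest base plus $16,000 per additional charge. Highest is third-degree assault at $30,400; 3 additional charges → +$48,000. Combined base = $78,400.
Net percentage adjustment: +5% +5% = +10%. $78,400 × 1.1 = $86,240.
Defendant is the primary caregiver for a dependent (−$21,750 flat): $86,240 − $21,750 = $64,490.

$64,490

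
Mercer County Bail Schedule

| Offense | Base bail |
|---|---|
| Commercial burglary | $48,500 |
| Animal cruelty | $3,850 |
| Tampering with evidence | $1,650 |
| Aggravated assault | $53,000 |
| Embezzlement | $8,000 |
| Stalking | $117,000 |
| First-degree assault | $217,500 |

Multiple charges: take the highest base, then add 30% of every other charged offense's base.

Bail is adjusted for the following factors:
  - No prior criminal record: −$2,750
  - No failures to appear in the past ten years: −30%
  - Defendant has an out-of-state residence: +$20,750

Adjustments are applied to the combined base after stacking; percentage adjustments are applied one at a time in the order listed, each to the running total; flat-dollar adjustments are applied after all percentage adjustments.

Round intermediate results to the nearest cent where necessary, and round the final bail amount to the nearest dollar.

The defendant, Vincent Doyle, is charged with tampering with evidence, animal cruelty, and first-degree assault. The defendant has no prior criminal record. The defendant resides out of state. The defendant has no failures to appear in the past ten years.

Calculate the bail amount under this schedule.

Base amounts from the schedule: tampering with evidence $1,650; animal cruelty $3,850; first-degree assault $217,500.
Stacking rule: highest base plus 30% of each additional charge. Highest is first-degree assault at $217,500. Additional: $1,650 × 30% = $495; $3,850 × 30% = $1,155. Combined base = $217,500 + $1,650 = $219,150.
No failures to appear in the past ten years (−30%): $219,150 × 0.7 = $153,405.
No prior criminal record (−$2,750 flat): $153,405 − $2,750 = $150,655.
Defendant has an out-of-state residence (+$20,750 flat): $150,655 + $20,750 = $171,405.

$171,405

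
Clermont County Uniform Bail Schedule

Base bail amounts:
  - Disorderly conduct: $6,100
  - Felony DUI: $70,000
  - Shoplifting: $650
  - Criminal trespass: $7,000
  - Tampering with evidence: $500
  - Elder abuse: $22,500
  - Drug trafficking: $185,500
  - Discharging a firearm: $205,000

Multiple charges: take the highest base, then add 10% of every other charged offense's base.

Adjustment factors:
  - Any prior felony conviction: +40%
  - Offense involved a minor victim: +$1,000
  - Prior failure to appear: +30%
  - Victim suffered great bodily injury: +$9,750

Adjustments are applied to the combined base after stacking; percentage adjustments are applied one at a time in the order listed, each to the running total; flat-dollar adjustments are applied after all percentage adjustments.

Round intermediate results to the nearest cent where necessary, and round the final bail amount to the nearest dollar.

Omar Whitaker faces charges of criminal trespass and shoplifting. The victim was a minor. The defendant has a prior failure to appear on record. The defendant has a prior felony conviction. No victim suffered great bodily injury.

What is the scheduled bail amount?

Base amounts from the schedule: criminal trespass $7,000; shoplifting $650.
Stacking rule: highest base plus 10% of each additional charge. Highest is criminal trespass at $7,000. Additional: $650 × 10% = $65. Combined base = $7,000 + $65 = $7,065.
Any prior felony conviction (+40%): $7,065 × 1.4 = $9,891.
Prior failure to appear (+30%): $9,891 × 1.3 = $12,858.30.
Offense involved a minor victim (+$1,000 flat): $12,858.30 + $1,000 = $13,858.30.
Rounded to the nearest dollar: $13,858.

$13,858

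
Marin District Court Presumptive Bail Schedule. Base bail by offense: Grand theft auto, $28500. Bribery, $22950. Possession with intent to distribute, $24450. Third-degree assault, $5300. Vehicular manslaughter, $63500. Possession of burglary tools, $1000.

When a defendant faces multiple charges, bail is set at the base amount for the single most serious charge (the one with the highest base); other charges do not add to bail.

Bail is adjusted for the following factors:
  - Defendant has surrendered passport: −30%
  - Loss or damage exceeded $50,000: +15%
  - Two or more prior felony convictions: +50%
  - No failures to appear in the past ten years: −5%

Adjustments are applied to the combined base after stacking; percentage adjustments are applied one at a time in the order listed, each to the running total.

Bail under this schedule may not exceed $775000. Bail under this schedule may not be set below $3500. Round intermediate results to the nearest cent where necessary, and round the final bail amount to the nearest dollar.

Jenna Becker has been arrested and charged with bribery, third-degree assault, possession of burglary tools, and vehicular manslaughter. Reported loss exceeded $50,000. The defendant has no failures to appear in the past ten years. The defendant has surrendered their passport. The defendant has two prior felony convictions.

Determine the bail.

$72842

Base amounts from the schedule: bribery $22950; third-degree assault $5300; possession of burglary tools $1000; vehicular manslaughter $63500.
Stacking rule: use the highest base only. Highest is vehicular manslaughter at $63500. Combined base = $63500.
Defendant has surrendered passport (−30%): $63500 × 0.7 = $44450.
Loss or damage exceeded $50,000 (+15%): $44450 × 1.15 = $51117.50.
Two or more prior felony convictions (+50%): $51117.50 × 1.5 = $76676.25.
No failures to appear in the past ten years (−5%): $76676.25 × 0.95 = $72842.44.
$72842.44 is within the $775000 maximum.
$72842.44 is at or above the $3500 minimum.
Rounded to the nearest dollar: $72842.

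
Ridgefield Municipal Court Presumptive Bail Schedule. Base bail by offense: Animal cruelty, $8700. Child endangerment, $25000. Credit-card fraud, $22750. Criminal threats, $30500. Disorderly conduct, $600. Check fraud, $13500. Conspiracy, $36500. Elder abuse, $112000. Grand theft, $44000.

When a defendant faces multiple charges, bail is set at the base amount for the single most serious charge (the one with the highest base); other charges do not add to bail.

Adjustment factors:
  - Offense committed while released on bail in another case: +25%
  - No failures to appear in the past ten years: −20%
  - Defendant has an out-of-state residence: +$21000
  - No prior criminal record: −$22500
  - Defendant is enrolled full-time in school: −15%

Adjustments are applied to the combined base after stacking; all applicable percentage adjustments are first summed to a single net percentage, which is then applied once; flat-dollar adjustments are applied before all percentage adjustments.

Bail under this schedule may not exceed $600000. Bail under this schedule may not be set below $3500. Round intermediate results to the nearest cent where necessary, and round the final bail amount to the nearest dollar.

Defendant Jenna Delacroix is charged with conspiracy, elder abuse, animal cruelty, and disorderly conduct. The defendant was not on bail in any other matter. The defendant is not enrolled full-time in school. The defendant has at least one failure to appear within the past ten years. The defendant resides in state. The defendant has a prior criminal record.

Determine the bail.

Base amounts from the schedule: conspiracy $36500; elder abuse $112000; animal cruelty $8700; disorderly conduct $600.
Stacking rule: use the highest base only. Highest is elder abuse at $112000. Combined base = $112000.
No adjustment factors apply to this defendant.
$112000 is within the $600000 maximum.
$112000 is at or above the $3500 minimum.

$112000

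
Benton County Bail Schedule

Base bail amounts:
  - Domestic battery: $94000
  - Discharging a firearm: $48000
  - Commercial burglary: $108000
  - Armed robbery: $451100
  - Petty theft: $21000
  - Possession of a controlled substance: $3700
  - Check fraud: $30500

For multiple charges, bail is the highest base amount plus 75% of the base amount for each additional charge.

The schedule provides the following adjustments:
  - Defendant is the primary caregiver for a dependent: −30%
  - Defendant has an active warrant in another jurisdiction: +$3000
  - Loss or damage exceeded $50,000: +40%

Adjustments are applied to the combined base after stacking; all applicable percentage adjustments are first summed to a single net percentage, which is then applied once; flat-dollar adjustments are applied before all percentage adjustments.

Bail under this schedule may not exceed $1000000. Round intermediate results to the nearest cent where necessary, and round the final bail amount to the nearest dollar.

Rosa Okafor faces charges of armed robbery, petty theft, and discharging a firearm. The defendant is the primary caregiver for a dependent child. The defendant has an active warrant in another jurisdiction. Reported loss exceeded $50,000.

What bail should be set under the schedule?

Base amounts from the schedule: armed robbery $451100; petty theft $21000; discharging a firearm $48000.
Stacking rule: highest base plus 75% of each additional charge. Highest is armed robbery at $451100. Additional: $21000 × 75% = $15750; $48000 × 75% = $36000. Combined base = $451100 + $51750 = $502850.
Defendant has an active warrant in another jurisdiction (+$3000 flat): $502850 + $3000 = $505850.
Net percentage adjustment: −30% +40% = +10%. $505850 × 1.1 = $556435.
$556435 is within the $1000000 maximum.

$556435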